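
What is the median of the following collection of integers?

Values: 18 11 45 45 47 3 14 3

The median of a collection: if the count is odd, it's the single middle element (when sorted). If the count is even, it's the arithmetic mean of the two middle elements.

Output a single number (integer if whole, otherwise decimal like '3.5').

Answer: 16

Derivation:
Step 1: insert 18 -> lo=[18] (size 1, max 18) hi=[] (size 0) -> median=18
Step 2: insert 11 -> lo=[11] (size 1, max 11) hi=[18] (size 1, min 18) -> median=14.5
Step 3: insert 45 -> lo=[11, 18] (size 2, max 18) hi=[45] (size 1, min 45) -> median=18
Step 4: insert 45 -> lo=[11, 18] (size 2, max 18) hi=[45, 45] (size 2, min 45) -> median=31.5
Step 5: insert 47 -> lo=[11, 18, 45] (size 3, max 45) hi=[45, 47] (size 2, min 45) -> median=45
Step 6: insert 3 -> lo=[3, 11, 18] (size 3, max 18) hi=[45, 45, 47] (size 3, min 45) -> median=31.5
Step 7: insert 14 -> lo=[3, 11, 14, 18] (size 4, max 18) hi=[45, 45, 47] (size 3, min 45) -> median=18
Step 8: insert 3 -> lo=[3, 3, 11, 14] (size 4, max 14) hi=[18, 45, 45, 47] (size 4, min 18) -> median=16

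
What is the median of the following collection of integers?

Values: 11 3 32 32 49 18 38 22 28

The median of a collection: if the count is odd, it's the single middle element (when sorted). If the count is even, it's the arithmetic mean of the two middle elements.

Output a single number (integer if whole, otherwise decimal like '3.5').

Answer: 28

Derivation:
Step 1: insert 11 -> lo=[11] (size 1, max 11) hi=[] (size 0) -> median=11
Step 2: insert 3 -> lo=[3] (size 1, max 3) hi=[11] (size 1, min 11) -> median=7
Step 3: insert 32 -> lo=[3, 11] (size 2, max 11) hi=[32] (size 1, min 32) -> median=11
Step 4: insert 32 -> lo=[3, 11] (size 2, max 11) hi=[32, 32] (size 2, min 32) -> median=21.5
Step 5: insert 49 -> lo=[3, 11, 32] (size 3, max 32) hi=[32, 49] (size 2, min 32) -> median=32
Step 6: insert 18 -> lo=[3, 11, 18] (size 3, max 18) hi=[32, 32, 49] (size 3, min 32) -> median=25
Step 7: insert 38 -> lo=[3, 11, 18, 32] (size 4, max 32) hi=[32, 38, 49] (size 3, min 32) -> median=32
Step 8: insert 22 -> lo=[3, 11, 18, 22] (size 4, max 22) hi=[32, 32, 38, 49] (size 4, min 32) -> median=27
Step 9: insert 28 -> lo=[3, 11, 18, 22, 28] (size 5, max 28) hi=[32, 32, 38, 49] (size 4, min 32) -> median=28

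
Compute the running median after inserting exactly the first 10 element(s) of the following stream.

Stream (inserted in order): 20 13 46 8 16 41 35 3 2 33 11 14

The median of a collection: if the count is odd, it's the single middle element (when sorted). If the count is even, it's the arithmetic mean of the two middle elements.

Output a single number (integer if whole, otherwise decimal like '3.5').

Answer: 18

Derivation:
Step 1: insert 20 -> lo=[20] (size 1, max 20) hi=[] (size 0) -> median=20
Step 2: insert 13 -> lo=[13] (size 1, max 13) hi=[20] (size 1, min 20) -> median=16.5
Step 3: insert 46 -> lo=[13, 20] (size 2, max 20) hi=[46] (size 1, min 46) -> median=20
Step 4: insert 8 -> lo=[8, 13] (size 2, max 13) hi=[20, 46] (size 2, min 20) -> median=16.5
Step 5: insert 16 -> lo=[8, 13, 16] (size 3, max 16) hi=[20, 46] (size 2, min 20) -> median=16
Step 6: insert 41 -> lo=[8, 13, 16] (size 3, max 16) hi=[20, 41, 46] (size 3, min 20) -> median=18
Step 7: insert 35 -> lo=[8, 13, 16, 20] (size 4, max 20) hi=[35, 41, 46] (size 3, min 35) -> median=20
Step 8: insert 3 -> lo=[3, 8, 13, 16] (size 4, max 16) hi=[20, 35, 41, 46] (size 4, min 20) -> median=18
Step 9: insert 2 -> lo=[2, 3, 8, 13, 16] (size 5, max 16) hi=[20, 35, 41, 46] (size 4, min 20) -> median=16
Step 10: insert 33 -> lo=[2, 3, 8, 13, 16] (size 5, max 16) hi=[20, 33, 35, 41, 46] (size 5, min 20) -> median=18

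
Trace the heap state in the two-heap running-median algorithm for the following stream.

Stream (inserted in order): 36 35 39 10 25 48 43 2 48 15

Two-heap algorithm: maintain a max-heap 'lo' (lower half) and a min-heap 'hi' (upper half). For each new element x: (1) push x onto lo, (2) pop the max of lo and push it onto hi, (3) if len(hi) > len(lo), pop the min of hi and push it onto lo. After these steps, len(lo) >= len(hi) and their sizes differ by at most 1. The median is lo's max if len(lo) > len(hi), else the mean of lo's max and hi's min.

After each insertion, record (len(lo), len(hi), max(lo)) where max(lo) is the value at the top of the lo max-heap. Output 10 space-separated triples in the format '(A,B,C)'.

Step 1: insert 36 -> lo=[36] hi=[] -> (len(lo)=1, len(hi)=0, max(lo)=36)
Step 2: insert 35 -> lo=[35] hi=[36] -> (len(lo)=1, len(hi)=1, max(lo)=35)
Step 3: insert 39 -> lo=[35, 36] hi=[39] -> (len(lo)=2, len(hi)=1, max(lo)=36)
Step 4: insert 10 -> lo=[10, 35] hi=[36, 39] -> (len(lo)=2, len(hi)=2, max(lo)=35)
Step 5: insert 25 -> lo=[10, 25, 35] hi=[36, 39] -> (len(lo)=3, len(hi)=2, max(lo)=35)
Step 6: insert 48 -> lo=[10, 25, 35] hi=[36, 39, 48] -> (len(lo)=3, len(hi)=3, max(lo)=35)
Step 7: insert 43 -> lo=[10, 25, 35, 36] hi=[39, 43, 48] -> (len(lo)=4, len(hi)=3, max(lo)=36)
Step 8: insert 2 -> lo=[2, 10, 25, 35] hi=[36, 39, 43, 48] -> (len(lo)=4, len(hi)=4, max(lo)=35)
Step 9: insert 48 -> lo=[2, 10, 25, 35, 36] hi=[39, 43, 48, 48] -> (len(lo)=5, len(hi)=4, max(lo)=36)
Step 10: insert 15 -> lo=[2, 10, 15, 25, 35] hi=[36, 39, 43, 48, 48] -> (len(lo)=5, len(hi)=5, max(lo)=35)

Answer: (1,0,36) (1,1,35) (2,1,36) (2,2,35) (3,2,35) (3,3,35) (4,3,36) (4,4,35) (5,4,36) (5,5,35)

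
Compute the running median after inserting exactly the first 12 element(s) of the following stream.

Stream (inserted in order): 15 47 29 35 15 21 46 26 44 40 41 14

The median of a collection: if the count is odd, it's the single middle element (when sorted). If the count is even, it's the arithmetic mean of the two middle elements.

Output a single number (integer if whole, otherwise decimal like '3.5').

Answer: 32

Derivation:
Step 1: insert 15 -> lo=[15] (size 1, max 15) hi=[] (size 0) -> median=15
Step 2: insert 47 -> lo=[15] (size 1, max 15) hi=[47] (size 1, min 47) -> median=31
Step 3: insert 29 -> lo=[15, 29] (size 2, max 29) hi=[47] (size 1, min 47) -> median=29
Step 4: insert 35 -> lo=[15, 29] (size 2, max 29) hi=[35, 47] (size 2, min 35) -> median=32
Step 5: insert 15 -> lo=[15, 15, 29] (size 3, max 29) hi=[35, 47] (size 2, min 35) -> median=29
Step 6: insert 21 -> lo=[15, 15, 21] (size 3, max 21) hi=[29, 35, 47] (size 3, min 29) -> median=25
Step 7: insert 46 -> lo=[15, 15, 21, 29] (size 4, max 29) hi=[35, 46, 47] (size 3, min 35) -> median=29
Step 8: insert 26 -> lo=[15, 15, 21, 26] (size 4, max 26) hi=[29, 35, 46, 47] (size 4, min 29) -> median=27.5
Step 9: insert 44 -> lo=[15, 15, 21, 26, 29] (size 5, max 29) hi=[35, 44, 46, 47] (size 4, min 35) -> median=29
Step 10: insert 40 -> lo=[15, 15, 21, 26, 29] (size 5, max 29) hi=[35, 40, 44, 46, 47] (size 5, min 35) -> median=32
Step 11: insert 41 -> lo=[15, 15, 21, 26, 29, 35] (size 6, max 35) hi=[40, 41, 44, 46, 47] (size 5, min 40) -> median=35
Step 12: insert 14 -> lo=[14, 15, 15, 21, 26, 29] (size 6, max 29) hi=[35, 40, 41, 44, 46, 47] (size 6, min 35) -> median=32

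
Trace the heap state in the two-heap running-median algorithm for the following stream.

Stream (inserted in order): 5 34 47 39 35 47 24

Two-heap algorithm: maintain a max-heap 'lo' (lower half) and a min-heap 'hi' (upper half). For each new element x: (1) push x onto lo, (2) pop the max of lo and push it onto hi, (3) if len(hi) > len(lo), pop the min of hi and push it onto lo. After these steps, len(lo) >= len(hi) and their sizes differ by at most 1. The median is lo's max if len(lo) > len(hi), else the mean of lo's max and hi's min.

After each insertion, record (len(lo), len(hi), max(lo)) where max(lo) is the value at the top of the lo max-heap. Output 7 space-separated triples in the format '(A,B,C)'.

Answer: (1,0,5) (1,1,5) (2,1,34) (2,2,34) (3,2,35) (3,3,35) (4,3,35)

Derivation:
Step 1: insert 5 -> lo=[5] hi=[] -> (len(lo)=1, len(hi)=0, max(lo)=5)
Step 2: insert 34 -> lo=[5] hi=[34] -> (len(lo)=1, len(hi)=1, max(lo)=5)
Step 3: insert 47 -> lo=[5, 34] hi=[47] -> (len(lo)=2, len(hi)=1, max(lo)=34)
Step 4: insert 39 -> lo=[5, 34] hi=[39, 47] -> (len(lo)=2, len(hi)=2, max(lo)=34)
Step 5: insert 35 -> lo=[5, 34, 35] hi=[39, 47] -> (len(lo)=3, len(hi)=2, max(lo)=35)
Step 6: insert 47 -> lo=[5, 34, 35] hi=[39, 47, 47] -> (len(lo)=3, len(hi)=3, max(lo)=35)
Step 7: insert 24 -> lo=[5, 24, 34, 35] hi=[39, 47, 47] -> (len(lo)=4, len(hi)=3, max(lo)=35)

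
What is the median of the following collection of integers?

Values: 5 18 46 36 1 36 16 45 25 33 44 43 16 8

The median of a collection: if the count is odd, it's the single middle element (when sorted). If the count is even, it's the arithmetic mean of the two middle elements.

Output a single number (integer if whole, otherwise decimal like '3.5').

Step 1: insert 5 -> lo=[5] (size 1, max 5) hi=[] (size 0) -> median=5
Step 2: insert 18 -> lo=[5] (size 1, max 5) hi=[18] (size 1, min 18) -> median=11.5
Step 3: insert 46 -> lo=[5, 18] (size 2, max 18) hi=[46] (size 1, min 46) -> median=18
Step 4: insert 36 -> lo=[5, 18] (size 2, max 18) hi=[36, 46] (size 2, min 36) -> median=27
Step 5: insert 1 -> lo=[1, 5, 18] (size 3, max 18) hi=[36, 46] (size 2, min 36) -> median=18
Step 6: insert 36 -> lo=[1, 5, 18] (size 3, max 18) hi=[36, 36, 46] (size 3, min 36) -> median=27
Step 7: insert 16 -> lo=[1, 5, 16, 18] (size 4, max 18) hi=[36, 36, 46] (size 3, min 36) -> median=18
Step 8: insert 45 -> lo=[1, 5, 16, 18] (size 4, max 18) hi=[36, 36, 45, 46] (size 4, min 36) -> median=27
Step 9: insert 25 -> lo=[1, 5, 16, 18, 25] (size 5, max 25) hi=[36, 36, 45, 46] (size 4, min 36) -> median=25
Step 10: insert 33 -> lo=[1, 5, 16, 18, 25] (size 5, max 25) hi=[33, 36, 36, 45, 46] (size 5, min 33) -> median=29
Step 11: insert 44 -> lo=[1, 5, 16, 18, 25, 33] (size 6, max 33) hi=[36, 36, 44, 45, 46] (size 5, min 36) -> median=33
Step 12: insert 43 -> lo=[1, 5, 16, 18, 25, 33] (size 6, max 33) hi=[36, 36, 43, 44, 45, 46] (size 6, min 36) -> median=34.5
Step 13: insert 16 -> lo=[1, 5, 16, 16, 18, 25, 33] (size 7, max 33) hi=[36, 36, 43, 44, 45, 46] (size 6, min 36) -> median=33
Step 14: insert 8 -> lo=[1, 5, 8, 16, 16, 18, 25] (size 7, max 25) hi=[33, 36, 36, 43, 44, 45, 46] (size 7, min 33) -> median=29

Answer: 29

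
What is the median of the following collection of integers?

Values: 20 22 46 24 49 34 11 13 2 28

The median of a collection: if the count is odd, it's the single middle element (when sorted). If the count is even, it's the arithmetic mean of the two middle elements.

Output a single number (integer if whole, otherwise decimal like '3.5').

Step 1: insert 20 -> lo=[20] (size 1, max 20) hi=[] (size 0) -> median=20
Step 2: insert 22 -> lo=[20] (size 1, max 20) hi=[22] (size 1, min 22) -> median=21
Step 3: insert 46 -> lo=[20, 22] (size 2, max 22) hi=[46] (size 1, min 46) -> median=22
Step 4: insert 24 -> lo=[20, 22] (size 2, max 22) hi=[24, 46] (size 2, min 24) -> median=23
Step 5: insert 49 -> lo=[20, 22, 24] (size 3, max 24) hi=[46, 49] (size 2, min 46) -> median=24
Step 6: insert 34 -> lo=[20, 22, 24] (size 3, max 24) hi=[34, 46, 49] (size 3, min 34) -> median=29
Step 7: insert 11 -> lo=[11, 20, 22, 24] (size 4, max 24) hi=[34, 46, 49] (size 3, min 34) -> median=24
Step 8: insert 13 -> lo=[11, 13, 20, 22] (size 4, max 22) hi=[24, 34, 46, 49] (size 4, min 24) -> median=23
Step 9: insert 2 -> lo=[2, 11, 13, 20, 22] (size 5, max 22) hi=[24, 34, 46, 49] (size 4, min 24) -> median=22
Step 10: insert 28 -> lo=[2, 11, 13, 20, 22] (size 5, max 22) hi=[24, 28, 34, 46, 49] (size 5, min 24) -> median=23

Answer: 23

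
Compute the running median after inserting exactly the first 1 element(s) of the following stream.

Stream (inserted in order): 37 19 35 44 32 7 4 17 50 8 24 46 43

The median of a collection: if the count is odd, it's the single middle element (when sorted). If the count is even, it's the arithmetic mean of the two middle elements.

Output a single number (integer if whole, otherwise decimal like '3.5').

Answer: 37

Derivation:
Step 1: insert 37 -> lo=[37] (size 1, max 37) hi=[] (size 0) -> median=37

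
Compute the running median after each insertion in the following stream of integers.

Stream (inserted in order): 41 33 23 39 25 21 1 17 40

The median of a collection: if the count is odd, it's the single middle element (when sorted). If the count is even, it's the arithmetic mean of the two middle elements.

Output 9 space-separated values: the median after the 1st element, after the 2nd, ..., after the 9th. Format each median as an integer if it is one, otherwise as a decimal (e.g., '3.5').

Answer: 41 37 33 36 33 29 25 24 25

Derivation:
Step 1: insert 41 -> lo=[41] (size 1, max 41) hi=[] (size 0) -> median=41
Step 2: insert 33 -> lo=[33] (size 1, max 33) hi=[41] (size 1, min 41) -> median=37
Step 3: insert 23 -> lo=[23, 33] (size 2, max 33) hi=[41] (size 1, min 41) -> median=33
Step 4: insert 39 -> lo=[23, 33] (size 2, max 33) hi=[39, 41] (size 2, min 39) -> median=36
Step 5: insert 25 -> lo=[23, 25, 33] (size 3, max 33) hi=[39, 41] (size 2, min 39) -> median=33
Step 6: insert 21 -> lo=[21, 23, 25] (size 3, max 25) hi=[33, 39, 41] (size 3, min 33) -> median=29
Step 7: insert 1 -> lo=[1, 21, 23, 25] (size 4, max 25) hi=[33, 39, 41] (size 3, min 33) -> median=25
Step 8: insert 17 -> lo=[1, 17, 21, 23] (size 4, max 23) hi=[25, 33, 39, 41] (size 4, min 25) -> median=24
Step 9: insert 40 -> lo=[1, 17, 21, 23, 25] (size 5, max 25) hi=[33, 39, 40, 41] (size 4, min 33) -> median=25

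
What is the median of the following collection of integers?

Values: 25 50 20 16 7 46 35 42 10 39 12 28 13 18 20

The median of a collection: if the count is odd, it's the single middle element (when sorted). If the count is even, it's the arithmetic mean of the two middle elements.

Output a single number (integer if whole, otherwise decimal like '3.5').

Step 1: insert 25 -> lo=[25] (size 1, max 25) hi=[] (size 0) -> median=25
Step 2: insert 50 -> lo=[25] (size 1, max 25) hi=[50] (size 1, min 50) -> median=37.5
Step 3: insert 20 -> lo=[20, 25] (size 2, max 25) hi=[50] (size 1, min 50) -> median=25
Step 4: insert 16 -> lo=[16, 20] (size 2, max 20) hi=[25, 50] (size 2, min 25) -> median=22.5
Step 5: insert 7 -> lo=[7, 16, 20] (size 3, max 20) hi=[25, 50] (size 2, min 25) -> median=20
Step 6: insert 46 -> lo=[7, 16, 20] (size 3, max 20) hi=[25, 46, 50] (size 3, min 25) -> median=22.5
Step 7: insert 35 -> lo=[7, 16, 20, 25] (size 4, max 25) hi=[35, 46, 50] (size 3, min 35) -> median=25
Step 8: insert 42 -> lo=[7, 16, 20, 25] (size 4, max 25) hi=[35, 42, 46, 50] (size 4, min 35) -> median=30
Step 9: insert 10 -> lo=[7, 10, 16, 20, 25] (size 5, max 25) hi=[35, 42, 46, 50] (size 4, min 35) -> median=25
Step 10: insert 39 -> lo=[7, 10, 16, 20, 25] (size 5, max 25) hi=[35, 39, 42, 46, 50] (size 5, min 35) -> median=30
Step 11: insert 12 -> lo=[7, 10, 12, 16, 20, 25] (size 6, max 25) hi=[35, 39, 42, 46, 50] (size 5, min 35) -> median=25
Step 12: insert 28 -> lo=[7, 10, 12, 16, 20, 25] (size 6, max 25) hi=[28, 35, 39, 42, 46, 50] (size 6, min 28) -> median=26.5
Step 13: insert 13 -> lo=[7, 10, 12, 13, 16, 20, 25] (size 7, max 25) hi=[28, 35, 39, 42, 46, 50] (size 6, min 28) -> median=25
Step 14: insert 18 -> lo=[7, 10, 12, 13, 16, 18, 20] (size 7, max 20) hi=[25, 28, 35, 39, 42, 46, 50] (size 7, min 25) -> median=22.5
Step 15: insert 20 -> lo=[7, 10, 12, 13, 16, 18, 20, 20] (size 8, max 20) hi=[25, 28, 35, 39, 42, 46, 50] (size 7, min 25) -> median=20

Answer: 20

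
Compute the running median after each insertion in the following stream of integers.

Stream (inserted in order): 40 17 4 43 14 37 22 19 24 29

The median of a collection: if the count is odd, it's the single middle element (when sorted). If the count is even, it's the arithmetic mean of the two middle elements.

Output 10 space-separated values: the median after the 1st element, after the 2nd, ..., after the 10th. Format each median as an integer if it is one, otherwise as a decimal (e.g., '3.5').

Step 1: insert 40 -> lo=[40] (size 1, max 40) hi=[] (size 0) -> median=40
Step 2: insert 17 -> lo=[17] (size 1, max 17) hi=[40] (size 1, min 40) -> median=28.5
Step 3: insert 4 -> lo=[4, 17] (size 2, max 17) hi=[40] (size 1, min 40) -> median=17
Step 4: insert 43 -> lo=[4, 17] (size 2, max 17) hi=[40, 43] (size 2, min 40) -> median=28.5
Step 5: insert 14 -> lo=[4, 14, 17] (size 3, max 17) hi=[40, 43] (size 2, min 40) -> median=17
Step 6: insert 37 -> lo=[4, 14, 17] (size 3, max 17) hi=[37, 40, 43] (size 3, min 37) -> median=27
Step 7: insert 22 -> lo=[4, 14, 17, 22] (size 4, max 22) hi=[37, 40, 43] (size 3, min 37) -> median=22
Step 8: insert 19 -> lo=[4, 14, 17, 19] (size 4, max 19) hi=[22, 37, 40, 43] (size 4, min 22) -> median=20.5
Step 9: insert 24 -> lo=[4, 14, 17, 19, 22] (size 5, max 22) hi=[24, 37, 40, 43] (size 4, min 24) -> median=22
Step 10: insert 29 -> lo=[4, 14, 17, 19, 22] (size 5, max 22) hi=[24, 29, 37, 40, 43] (size 5, min 24) -> median=23

Answer: 40 28.5 17 28.5 17 27 22 20.5 22 23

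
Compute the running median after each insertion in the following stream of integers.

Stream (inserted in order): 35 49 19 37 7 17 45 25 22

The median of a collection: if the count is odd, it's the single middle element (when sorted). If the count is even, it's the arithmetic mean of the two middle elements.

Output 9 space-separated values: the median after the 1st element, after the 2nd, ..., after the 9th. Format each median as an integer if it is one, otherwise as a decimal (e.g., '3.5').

Answer: 35 42 35 36 35 27 35 30 25

Derivation:
Step 1: insert 35 -> lo=[35] (size 1, max 35) hi=[] (size 0) -> median=35
Step 2: insert 49 -> lo=[35] (size 1, max 35) hi=[49] (size 1, min 49) -> median=42
Step 3: insert 19 -> lo=[19, 35] (size 2, max 35) hi=[49] (size 1, min 49) -> median=35
Step 4: insert 37 -> lo=[19, 35] (size 2, max 35) hi=[37, 49] (size 2, min 37) -> median=36
Step 5: insert 7 -> lo=[7, 19, 35] (size 3, max 35) hi=[37, 49] (size 2, min 37) -> median=35
Step 6: insert 17 -> lo=[7, 17, 19] (size 3, max 19) hi=[35, 37, 49] (size 3, min 35) -> median=27
Step 7: insert 45 -> lo=[7, 17, 19, 35] (size 4, max 35) hi=[37, 45, 49] (size 3, min 37) -> median=35
Step 8: insert 25 -> lo=[7, 17, 19, 25] (size 4, max 25) hi=[35, 37, 45, 49] (size 4, min 35) -> median=30
Step 9: insert 22 -> lo=[7, 17, 19, 22, 25] (size 5, max 25) hi=[35, 37, 45, 49] (size 4, min 35) -> median=25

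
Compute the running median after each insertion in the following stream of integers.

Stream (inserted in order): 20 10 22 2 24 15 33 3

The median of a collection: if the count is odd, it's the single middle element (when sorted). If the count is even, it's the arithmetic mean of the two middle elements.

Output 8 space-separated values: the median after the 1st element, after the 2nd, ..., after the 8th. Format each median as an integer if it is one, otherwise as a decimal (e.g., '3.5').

Step 1: insert 20 -> lo=[20] (size 1, max 20) hi=[] (size 0) -> median=20
Step 2: insert 10 -> lo=[10] (size 1, max 10) hi=[20] (size 1, min 20) -> median=15
Step 3: insert 22 -> lo=[10, 20] (size 2, max 20) hi=[22] (size 1, min 22) -> median=20
Step 4: insert 2 -> lo=[2, 10] (size 2, max 10) hi=[20, 22] (size 2, min 20) -> median=15
Step 5: insert 24 -> lo=[2, 10, 20] (size 3, max 20) hi=[22, 24] (size 2, min 22) -> median=20
Step 6: insert 15 -> lo=[2, 10, 15] (size 3, max 15) hi=[20, 22, 24] (size 3, min 20) -> median=17.5
Step 7: insert 33 -> lo=[2, 10, 15, 20] (size 4, max 20) hi=[22, 24, 33] (size 3, min 22) -> median=20
Step 8: insert 3 -> lo=[2, 3, 10, 15] (size 4, max 15) hi=[20, 22, 24, 33] (size 4, min 20) -> median=17.5

Answer: 20 15 20 15 20 17.5 20 17.5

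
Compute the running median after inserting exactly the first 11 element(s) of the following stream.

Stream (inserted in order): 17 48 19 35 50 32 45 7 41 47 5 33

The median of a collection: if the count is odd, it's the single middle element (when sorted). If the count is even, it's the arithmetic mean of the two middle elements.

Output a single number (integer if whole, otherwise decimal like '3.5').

Answer: 35

Derivation:
Step 1: insert 17 -> lo=[17] (size 1, max 17) hi=[] (size 0) -> median=17
Step 2: insert 48 -> lo=[17] (size 1, max 17) hi=[48] (size 1, min 48) -> median=32.5
Step 3: insert 19 -> lo=[17, 19] (size 2, max 19) hi=[48] (size 1, min 48) -> median=19
Step 4: insert 35 -> lo=[17, 19] (size 2, max 19) hi=[35, 48] (size 2, min 35) -> median=27
Step 5: insert 50 -> lo=[17, 19, 35] (size 3, max 35) hi=[48, 50] (size 2, min 48) -> median=35
Step 6: insert 32 -> lo=[17, 19, 32] (size 3, max 32) hi=[35, 48, 50] (size 3, min 35) -> median=33.5
Step 7: insert 45 -> lo=[17, 19, 32, 35] (size 4, max 35) hi=[45, 48, 50] (size 3, min 45) -> median=35
Step 8: insert 7 -> lo=[7, 17, 19, 32] (size 4, max 32) hi=[35, 45, 48, 50] (size 4, min 35) -> median=33.5
Step 9: insert 41 -> lo=[7, 17, 19, 32, 35] (size 5, max 35) hi=[41, 45, 48, 50] (size 4, min 41) -> median=35
Step 10: insert 47 -> lo=[7, 17, 19, 32, 35] (size 5, max 35) hi=[41, 45, 47, 48, 50] (size 5, min 41) -> median=38
Step 11: insert 5 -> lo=[5, 7, 17, 19, 32, 35] (size 6, max 35) hi=[41, 45, 47, 48, 50] (size 5, min 41) -> median=35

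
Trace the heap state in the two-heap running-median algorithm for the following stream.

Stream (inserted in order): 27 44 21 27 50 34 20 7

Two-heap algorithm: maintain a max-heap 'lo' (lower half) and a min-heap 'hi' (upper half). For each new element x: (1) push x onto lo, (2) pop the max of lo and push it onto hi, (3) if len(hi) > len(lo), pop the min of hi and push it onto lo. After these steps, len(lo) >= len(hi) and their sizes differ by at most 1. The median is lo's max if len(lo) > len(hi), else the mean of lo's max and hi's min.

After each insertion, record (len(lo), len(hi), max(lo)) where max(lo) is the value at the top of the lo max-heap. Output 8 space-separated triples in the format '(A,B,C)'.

Step 1: insert 27 -> lo=[27] hi=[] -> (len(lo)=1, len(hi)=0, max(lo)=27)
Step 2: insert 44 -> lo=[27] hi=[44] -> (len(lo)=1, len(hi)=1, max(lo)=27)
Step 3: insert 21 -> lo=[21, 27] hi=[44] -> (len(lo)=2, len(hi)=1, max(lo)=27)
Step 4: insert 27 -> lo=[21, 27] hi=[27, 44] -> (len(lo)=2, len(hi)=2, max(lo)=27)
Step 5: insert 50 -> lo=[21, 27, 27] hi=[44, 50] -> (len(lo)=3, len(hi)=2, max(lo)=27)
Step 6: insert 34 -> lo=[21, 27, 27] hi=[34, 44, 50] -> (len(lo)=3, len(hi)=3, max(lo)=27)
Step 7: insert 20 -> lo=[20, 21, 27, 27] hi=[34, 44, 50] -> (len(lo)=4, len(hi)=3, max(lo)=27)
Step 8: insert 7 -> lo=[7, 20, 21, 27] hi=[27, 34, 44, 50] -> (len(lo)=4, len(hi)=4, max(lo)=27)

Answer: (1,0,27) (1,1,27) (2,1,27) (2,2,27) (3,2,27) (3,3,27) (4,3,27) (4,4,27)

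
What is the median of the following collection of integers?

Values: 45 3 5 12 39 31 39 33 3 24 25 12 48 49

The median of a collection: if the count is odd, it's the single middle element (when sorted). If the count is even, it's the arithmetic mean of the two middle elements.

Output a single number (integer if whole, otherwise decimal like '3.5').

Step 1: insert 45 -> lo=[45] (size 1, max 45) hi=[] (size 0) -> median=45
Step 2: insert 3 -> lo=[3] (size 1, max 3) hi=[45] (size 1, min 45) -> median=24
Step 3: insert 5 -> lo=[3, 5] (size 2, max 5) hi=[45] (size 1, min 45) -> median=5
Step 4: insert 12 -> lo=[3, 5] (size 2, max 5) hi=[12, 45] (size 2, min 12) -> median=8.5
Step 5: insert 39 -> lo=[3, 5, 12] (size 3, max 12) hi=[39, 45] (size 2, min 39) -> median=12
Step 6: insert 31 -> lo=[3, 5, 12] (size 3, max 12) hi=[31, 39, 45] (size 3, min 31) -> median=21.5
Step 7: insert 39 -> lo=[3, 5, 12, 31] (size 4, max 31) hi=[39, 39, 45] (size 3, min 39) -> median=31
Step 8: insert 33 -> lo=[3, 5, 12, 31] (size 4, max 31) hi=[33, 39, 39, 45] (size 4, min 33) -> median=32
Step 9: insert 3 -> lo=[3, 3, 5, 12, 31] (size 5, max 31) hi=[33, 39, 39, 45] (size 4, min 33) -> median=31
Step 10: insert 24 -> lo=[3, 3, 5, 12, 24] (size 5, max 24) hi=[31, 33, 39, 39, 45] (size 5, min 31) -> median=27.5
Step 11: insert 25 -> lo=[3, 3, 5, 12, 24, 25] (size 6, max 25) hi=[31, 33, 39, 39, 45] (size 5, min 31) -> median=25
Step 12: insert 12 -> lo=[3, 3, 5, 12, 12, 24] (size 6, max 24) hi=[25, 31, 33, 39, 39, 45] (size 6, min 25) -> median=24.5
Step 13: insert 48 -> lo=[3, 3, 5, 12, 12, 24, 25] (size 7, max 25) hi=[31, 33, 39, 39, 45, 48] (size 6, min 31) -> median=25
Step 14: insert 49 -> lo=[3, 3, 5, 12, 12, 24, 25] (size 7, max 25) hi=[31, 33, 39, 39, 45, 48, 49] (size 7, min 31) -> median=28

Answer: 28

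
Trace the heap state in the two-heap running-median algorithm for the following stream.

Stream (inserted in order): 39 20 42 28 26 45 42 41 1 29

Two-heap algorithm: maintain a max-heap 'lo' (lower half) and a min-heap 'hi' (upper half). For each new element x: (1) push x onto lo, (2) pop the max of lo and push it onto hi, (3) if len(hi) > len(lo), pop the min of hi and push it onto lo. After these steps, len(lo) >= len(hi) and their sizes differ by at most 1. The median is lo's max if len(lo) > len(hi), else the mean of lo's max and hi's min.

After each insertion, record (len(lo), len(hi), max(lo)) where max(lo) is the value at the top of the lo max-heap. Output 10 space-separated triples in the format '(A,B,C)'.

Answer: (1,0,39) (1,1,20) (2,1,39) (2,2,28) (3,2,28) (3,3,28) (4,3,39) (4,4,39) (5,4,39) (5,5,29)

Derivation:
Step 1: insert 39 -> lo=[39] hi=[] -> (len(lo)=1, len(hi)=0, max(lo)=39)
Step 2: insert 20 -> lo=[20] hi=[39] -> (len(lo)=1, len(hi)=1, max(lo)=20)
Step 3: insert 42 -> lo=[20, 39] hi=[42] -> (len(lo)=2, len(hi)=1, max(lo)=39)
Step 4: insert 28 -> lo=[20, 28] hi=[39, 42] -> (len(lo)=2, len(hi)=2, max(lo)=28)
Step 5: insert 26 -> lo=[20, 26, 28] hi=[39, 42] -> (len(lo)=3, len(hi)=2, max(lo)=28)
Step 6: insert 45 -> lo=[20, 26, 28] hi=[39, 42, 45] -> (len(lo)=3, len(hi)=3, max(lo)=28)
Step 7: insert 42 -> lo=[20, 26, 28, 39] hi=[42, 42, 45] -> (len(lo)=4, len(hi)=3, max(lo)=39)
Step 8: insert 41 -> lo=[20, 26, 28, 39] hi=[41, 42, 42, 45] -> (len(lo)=4, len(hi)=4, max(lo)=39)
Step 9: insert 1 -> lo=[1, 20, 26, 28, 39] hi=[41, 42, 42, 45] -> (len(lo)=5, len(hi)=4, max(lo)=39)
Step 10: insert 29 -> lo=[1, 20, 26, 28, 29] hi=[39, 41, 42, 42, 45] -> (len(lo)=5, len(hi)=5, max(lo)=29)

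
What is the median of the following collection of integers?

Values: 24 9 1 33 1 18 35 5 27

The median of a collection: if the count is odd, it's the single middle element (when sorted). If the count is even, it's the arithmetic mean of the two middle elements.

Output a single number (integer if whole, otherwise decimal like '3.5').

Step 1: insert 24 -> lo=[24] (size 1, max 24) hi=[] (size 0) -> median=24
Step 2: insert 9 -> lo=[9] (size 1, max 9) hi=[24] (size 1, min 24) -> median=16.5
Step 3: insert 1 -> lo=[1, 9] (size 2, max 9) hi=[24] (size 1, min 24) -> median=9
Step 4: insert 33 -> lo=[1, 9] (size 2, max 9) hi=[24, 33] (size 2, min 24) -> median=16.5
Step 5: insert 1 -> lo=[1, 1, 9] (size 3, max 9) hi=[24, 33] (size 2, min 24) -> median=9
Step 6: insert 18 -> lo=[1, 1, 9] (size 3, max 9) hi=[18, 24, 33] (size 3, min 18) -> median=13.5
Step 7: insert 35 -> lo=[1, 1, 9, 18] (size 4, max 18) hi=[24, 33, 35] (size 3, min 24) -> median=18
Step 8: insert 5 -> lo=[1, 1, 5, 9] (size 4, max 9) hi=[18, 24, 33, 35] (size 4, min 18) -> median=13.5
Step 9: insert 27 -> lo=[1, 1, 5, 9, 18] (size 5, max 18) hi=[24, 27, 33, 35] (size 4, min 24) -> median=18

Answer: 18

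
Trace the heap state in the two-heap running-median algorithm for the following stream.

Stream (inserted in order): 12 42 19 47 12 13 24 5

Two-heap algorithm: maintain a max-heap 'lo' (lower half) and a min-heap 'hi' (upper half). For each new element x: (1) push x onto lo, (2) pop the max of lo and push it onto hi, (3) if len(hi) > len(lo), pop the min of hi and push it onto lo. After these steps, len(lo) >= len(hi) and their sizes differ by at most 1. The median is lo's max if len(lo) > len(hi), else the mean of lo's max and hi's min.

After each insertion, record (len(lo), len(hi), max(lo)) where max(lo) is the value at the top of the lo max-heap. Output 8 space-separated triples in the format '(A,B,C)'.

Answer: (1,0,12) (1,1,12) (2,1,19) (2,2,19) (3,2,19) (3,3,13) (4,3,19) (4,4,13)

Derivation:
Step 1: insert 12 -> lo=[12] hi=[] -> (len(lo)=1, len(hi)=0, max(lo)=12)
Step 2: insert 42 -> lo=[12] hi=[42] -> (len(lo)=1, len(hi)=1, max(lo)=12)
Step 3: insert 19 -> lo=[12, 19] hi=[42] -> (len(lo)=2, len(hi)=1, max(lo)=19)
Step 4: insert 47 -> lo=[12, 19] hi=[42, 47] -> (len(lo)=2, len(hi)=2, max(lo)=19)
Step 5: insert 12 -> lo=[12, 12, 19] hi=[42, 47] -> (len(lo)=3, len(hi)=2, max(lo)=19)
Step 6: insert 13 -> lo=[12, 12, 13] hi=[19, 42, 47] -> (len(lo)=3, len(hi)=3, max(lo)=13)
Step 7: insert 24 -> lo=[12, 12, 13, 19] hi=[24, 42, 47] -> (len(lo)=4, len(hi)=3, max(lo)=19)
Step 8: insert 5 -> lo=[5, 12, 12, 13] hi=[19, 24, 42, 47] -> (len(lo)=4, len(hi)=4, max(lo)=13)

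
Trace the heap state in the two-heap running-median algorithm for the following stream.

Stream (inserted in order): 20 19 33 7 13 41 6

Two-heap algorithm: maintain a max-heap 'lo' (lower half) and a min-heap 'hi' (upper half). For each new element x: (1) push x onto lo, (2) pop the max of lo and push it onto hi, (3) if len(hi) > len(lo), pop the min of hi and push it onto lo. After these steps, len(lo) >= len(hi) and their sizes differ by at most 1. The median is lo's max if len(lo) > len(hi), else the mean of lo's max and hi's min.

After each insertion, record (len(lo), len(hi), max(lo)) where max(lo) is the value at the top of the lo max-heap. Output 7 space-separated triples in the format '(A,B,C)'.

Step 1: insert 20 -> lo=[20] hi=[] -> (len(lo)=1, len(hi)=0, max(lo)=20)
Step 2: insert 19 -> lo=[19] hi=[20] -> (len(lo)=1, len(hi)=1, max(lo)=19)
Step 3: insert 33 -> lo=[19, 20] hi=[33] -> (len(lo)=2, len(hi)=1, max(lo)=20)
Step 4: insert 7 -> lo=[7, 19] hi=[20, 33] -> (len(lo)=2, len(hi)=2, max(lo)=19)
Step 5: insert 13 -> lo=[7, 13, 19] hi=[20, 33] -> (len(lo)=3, len(hi)=2, max(lo)=19)
Step 6: insert 41 -> lo=[7, 13, 19] hi=[20, 33, 41] -> (len(lo)=3, len(hi)=3, max(lo)=19)
Step 7: insert 6 -> lo=[6, 7, 13, 19] hi=[20, 33, 41] -> (len(lo)=4, len(hi)=3, max(lo)=19)

Answer: (1,0,20) (1,1,19) (2,1,20) (2,2,19) (3,2,19) (3,3,19) (4,3,19)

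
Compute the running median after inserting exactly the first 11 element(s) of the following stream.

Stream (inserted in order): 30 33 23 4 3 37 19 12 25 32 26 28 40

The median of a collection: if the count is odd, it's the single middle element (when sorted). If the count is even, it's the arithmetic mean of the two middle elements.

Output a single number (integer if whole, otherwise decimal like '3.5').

Answer: 25

Derivation:
Step 1: insert 30 -> lo=[30] (size 1, max 30) hi=[] (size 0) -> median=30
Step 2: insert 33 -> lo=[30] (size 1, max 30) hi=[33] (size 1, min 33) -> median=31.5
Step 3: insert 23 -> lo=[23, 30] (size 2, max 30) hi=[33] (size 1, min 33) -> median=30
Step 4: insert 4 -> lo=[4, 23] (size 2, max 23) hi=[30, 33] (size 2, min 30) -> median=26.5
Step 5: insert 3 -> lo=[3, 4, 23] (size 3, max 23) hi=[30, 33] (size 2, min 30) -> median=23
Step 6: insert 37 -> lo=[3, 4, 23] (size 3, max 23) hi=[30, 33, 37] (size 3, min 30) -> median=26.5
Step 7: insert 19 -> lo=[3, 4, 19, 23] (size 4, max 23) hi=[30, 33, 37] (size 3, min 30) -> median=23
Step 8: insert 12 -> lo=[3, 4, 12, 19] (size 4, max 19) hi=[23, 30, 33, 37] (size 4, min 23) -> median=21
Step 9: insert 25 -> lo=[3, 4, 12, 19, 23] (size 5, max 23) hi=[25, 30, 33, 37] (size 4, min 25) -> median=23
Step 10: insert 32 -> lo=[3, 4, 12, 19, 23] (size 5, max 23) hi=[25, 30, 32, 33, 37] (size 5, min 25) -> median=24
Step 11: insert 26 -> lo=[3, 4, 12, 19, 23, 25] (size 6, max 25) hi=[26, 30, 32, 33, 37] (size 5, min 26) -> median=25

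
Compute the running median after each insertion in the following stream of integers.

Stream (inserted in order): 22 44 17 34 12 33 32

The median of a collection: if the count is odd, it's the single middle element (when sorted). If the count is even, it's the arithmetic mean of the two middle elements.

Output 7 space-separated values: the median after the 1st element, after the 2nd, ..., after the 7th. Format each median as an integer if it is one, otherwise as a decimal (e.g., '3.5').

Answer: 22 33 22 28 22 27.5 32

Derivation:
Step 1: insert 22 -> lo=[22] (size 1, max 22) hi=[] (size 0) -> median=22
Step 2: insert 44 -> lo=[22] (size 1, max 22) hi=[44] (size 1, min 44) -> median=33
Step 3: insert 17 -> lo=[17, 22] (size 2, max 22) hi=[44] (size 1, min 44) -> median=22
Step 4: insert 34 -> lo=[17, 22] (size 2, max 22) hi=[34, 44] (size 2, min 34) -> median=28
Step 5: insert 12 -> lo=[12, 17, 22] (size 3, max 22) hi=[34, 44] (size 2, min 34) -> median=22
Step 6: insert 33 -> lo=[12, 17, 22] (size 3, max 22) hi=[33, 34, 44] (size 3, min 33) -> median=27.5
Step 7: insert 32 -> lo=[12, 17, 22, 32] (size 4, max 32) hi=[33, 34, 44] (size 3, min 33) -> median=32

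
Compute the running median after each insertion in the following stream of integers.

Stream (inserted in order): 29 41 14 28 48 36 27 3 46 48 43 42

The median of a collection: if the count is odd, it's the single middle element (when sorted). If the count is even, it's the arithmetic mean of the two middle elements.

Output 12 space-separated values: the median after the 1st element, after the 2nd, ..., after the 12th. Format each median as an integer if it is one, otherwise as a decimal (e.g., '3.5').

Step 1: insert 29 -> lo=[29] (size 1, max 29) hi=[] (size 0) -> median=29
Step 2: insert 41 -> lo=[29] (size 1, max 29) hi=[41] (size 1, min 41) -> median=35
Step 3: insert 14 -> lo=[14, 29] (size 2, max 29) hi=[41] (size 1, min 41) -> median=29
Step 4: insert 28 -> lo=[14, 28] (size 2, max 28) hi=[29, 41] (size 2, min 29) -> median=28.5
Step 5: insert 48 -> lo=[14, 28, 29] (size 3, max 29) hi=[41, 48] (size 2, min 41) -> median=29
Step 6: insert 36 -> lo=[14, 28, 29] (size 3, max 29) hi=[36, 41, 48] (size 3, min 36) -> median=32.5
Step 7: insert 27 -> lo=[14, 27, 28, 29] (size 4, max 29) hi=[36, 41, 48] (size 3, min 36) -> median=29
Step 8: insert 3 -> lo=[3, 14, 27, 28] (size 4, max 28) hi=[29, 36, 41, 48] (size 4, min 29) -> median=28.5
Step 9: insert 46 -> lo=[3, 14, 27, 28, 29] (size 5, max 29) hi=[36, 41, 46, 48] (size 4, min 36) -> median=29
Step 10: insert 48 -> lo=[3, 14, 27, 28, 29] (size 5, max 29) hi=[36, 41, 46, 48, 48] (size 5, min 36) -> median=32.5
Step 11: insert 43 -> lo=[3, 14, 27, 28, 29, 36] (size 6, max 36) hi=[41, 43, 46, 48, 48] (size 5, min 41) -> median=36
Step 12: insert 42 -> lo=[3, 14, 27, 28, 29, 36] (size 6, max 36) hi=[41, 42, 43, 46, 48, 48] (size 6, min 41) -> median=38.5

Answer: 29 35 29 28.5 29 32.5 29 28.5 29 32.5 36 38.5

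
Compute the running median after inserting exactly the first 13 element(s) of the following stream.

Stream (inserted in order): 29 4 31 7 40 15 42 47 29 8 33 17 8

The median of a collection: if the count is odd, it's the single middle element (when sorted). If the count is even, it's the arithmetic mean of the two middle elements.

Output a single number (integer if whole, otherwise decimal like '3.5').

Answer: 29

Derivation:
Step 1: insert 29 -> lo=[29] (size 1, max 29) hi=[] (size 0) -> median=29
Step 2: insert 4 -> lo=[4] (size 1, max 4) hi=[29] (size 1, min 29) -> median=16.5
Step 3: insert 31 -> lo=[4, 29] (size 2, max 29) hi=[31] (size 1, min 31) -> median=29
Step 4: insert 7 -> lo=[4, 7] (size 2, max 7) hi=[29, 31] (size 2, min 29) -> median=18
Step 5: insert 40 -> lo=[4, 7, 29] (size 3, max 29) hi=[31, 40] (size 2, min 31) -> median=29
Step 6: insert 15 -> lo=[4, 7, 15] (size 3, max 15) hi=[29, 31, 40] (size 3, min 29) -> median=22
Step 7: insert 42 -> lo=[4, 7, 15, 29] (size 4, max 29) hi=[31, 40, 42] (size 3, min 31) -> median=29
Step 8: insert 47 -> lo=[4, 7, 15, 29] (size 4, max 29) hi=[31, 40, 42, 47] (size 4, min 31) -> median=30
Step 9: insert 29 -> lo=[4, 7, 15, 29, 29] (size 5, max 29) hi=[31, 40, 42, 47] (size 4, min 31) -> median=29
Step 10: insert 8 -> lo=[4, 7, 8, 15, 29] (size 5, max 29) hi=[29, 31, 40, 42, 47] (size 5, min 29) -> median=29
Step 11: insert 33 -> lo=[4, 7, 8, 15, 29, 29] (size 6, max 29) hi=[31, 33, 40, 42, 47] (size 5, min 31) -> median=29
Step 12: insert 17 -> lo=[4, 7, 8, 15, 17, 29] (size 6, max 29) hi=[29, 31, 33, 40, 42, 47] (size 6, min 29) -> median=29
Step 13: insert 8 -> lo=[4, 7, 8, 8, 15, 17, 29] (size 7, max 29) hi=[29, 31, 33, 40, 42, 47] (size 6, min 29) -> median=29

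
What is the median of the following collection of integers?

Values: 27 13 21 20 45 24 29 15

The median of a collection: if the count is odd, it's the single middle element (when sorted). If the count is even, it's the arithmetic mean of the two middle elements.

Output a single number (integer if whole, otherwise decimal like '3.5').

Step 1: insert 27 -> lo=[27] (size 1, max 27) hi=[] (size 0) -> median=27
Step 2: insert 13 -> lo=[13] (size 1, max 13) hi=[27] (size 1, min 27) -> median=20
Step 3: insert 21 -> lo=[13, 21] (size 2, max 21) hi=[27] (size 1, min 27) -> median=21
Step 4: insert 20 -> lo=[13, 20] (size 2, max 20) hi=[21, 27] (size 2, min 21) -> median=20.5
Step 5: insert 45 -> lo=[13, 20, 21] (size 3, max 21) hi=[27, 45] (size 2, min 27) -> median=21
Step 6: insert 24 -> lo=[13, 20, 21] (size 3, max 21) hi=[24, 27, 45] (size 3, min 24) -> median=22.5
Step 7: insert 29 -> lo=[13, 20, 21, 24] (size 4, max 24) hi=[27, 29, 45] (size 3, min 27) -> median=24
Step 8: insert 15 -> lo=[13, 15, 20, 21] (size 4, max 21) hi=[24, 27, 29, 45] (size 4, min 24) -> median=22.5

Answer: 22.5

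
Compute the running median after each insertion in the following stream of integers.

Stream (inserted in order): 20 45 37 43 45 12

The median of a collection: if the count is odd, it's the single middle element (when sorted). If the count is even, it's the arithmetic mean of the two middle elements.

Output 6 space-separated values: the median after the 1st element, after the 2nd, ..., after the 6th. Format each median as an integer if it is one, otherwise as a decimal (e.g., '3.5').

Step 1: insert 20 -> lo=[20] (size 1, max 20) hi=[] (size 0) -> median=20
Step 2: insert 45 -> lo=[20] (size 1, max 20) hi=[45] (size 1, min 45) -> median=32.5
Step 3: insert 37 -> lo=[20, 37] (size 2, max 37) hi=[45] (size 1, min 45) -> median=37
Step 4: insert 43 -> lo=[20, 37] (size 2, max 37) hi=[43, 45] (size 2, min 43) -> median=40
Step 5: insert 45 -> lo=[20, 37, 43] (size 3, max 43) hi=[45, 45] (size 2, min 45) -> median=43
Step 6: insert 12 -> lo=[12, 20, 37] (size 3, max 37) hi=[43, 45, 45] (size 3, min 43) -> median=40

Answer: 20 32.5 37 40 43 40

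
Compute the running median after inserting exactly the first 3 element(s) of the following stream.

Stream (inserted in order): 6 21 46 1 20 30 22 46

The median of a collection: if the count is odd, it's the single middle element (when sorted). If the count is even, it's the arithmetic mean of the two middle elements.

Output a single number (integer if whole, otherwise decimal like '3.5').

Step 1: insert 6 -> lo=[6] (size 1, max 6) hi=[] (size 0) -> median=6
Step 2: insert 21 -> lo=[6] (size 1, max 6) hi=[21] (size 1, min 21) -> median=13.5
Step 3: insert 46 -> lo=[6, 21] (size 2, max 21) hi=[46] (size 1, min 46) -> median=21

Answer: 21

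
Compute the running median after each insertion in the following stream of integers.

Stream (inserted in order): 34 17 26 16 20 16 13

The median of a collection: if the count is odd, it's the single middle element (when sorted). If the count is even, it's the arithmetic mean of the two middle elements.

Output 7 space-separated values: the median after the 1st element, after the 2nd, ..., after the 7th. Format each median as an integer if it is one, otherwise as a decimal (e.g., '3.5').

Step 1: insert 34 -> lo=[34] (size 1, max 34) hi=[] (size 0) -> median=34
Step 2: insert 17 -> lo=[17] (size 1, max 17) hi=[34] (size 1, min 34) -> median=25.5
Step 3: insert 26 -> lo=[17, 26] (size 2, max 26) hi=[34] (size 1, min 34) -> median=26
Step 4: insert 16 -> lo=[16, 17] (size 2, max 17) hi=[26, 34] (size 2, min 26) -> median=21.5
Step 5: insert 20 -> lo=[16, 17, 20] (size 3, max 20) hi=[26, 34] (size 2, min 26) -> median=20
Step 6: insert 16 -> lo=[16, 16, 17] (size 3, max 17) hi=[20, 26, 34] (size 3, min 20) -> median=18.5
Step 7: insert 13 -> lo=[13, 16, 16, 17] (size 4, max 17) hi=[20, 26, 34] (size 3, min 20) -> median=17

Answer: 34 25.5 26 21.5 20 18.5 17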